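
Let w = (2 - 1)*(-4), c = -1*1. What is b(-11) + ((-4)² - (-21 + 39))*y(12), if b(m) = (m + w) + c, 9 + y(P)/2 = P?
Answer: -28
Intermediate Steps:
y(P) = -18 + 2*P
c = -1
w = -4 (w = 1*(-4) = -4)
b(m) = -5 + m (b(m) = (m - 4) - 1 = (-4 + m) - 1 = -5 + m)
b(-11) + ((-4)² - (-21 + 39))*y(12) = (-5 - 11) + ((-4)² - (-21 + 39))*(-18 + 2*12) = -16 + (16 - 1*18)*(-18 + 24) = -16 + (16 - 18)*6 = -16 - 2*6 = -16 - 12 = -28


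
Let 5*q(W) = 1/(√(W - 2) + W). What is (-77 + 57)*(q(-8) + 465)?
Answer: -344084/37 + 2*I*√10/37 ≈ -9299.6 + 0.17093*I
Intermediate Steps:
q(W) = 1/(5*(W + √(-2 + W))) (q(W) = 1/(5*(√(W - 2) + W)) = 1/(5*(√(-2 + W) + W)) = 1/(5*(W + √(-2 + W))))
(-77 + 57)*(q(-8) + 465) = (-77 + 57)*(1/(5*(-8 + √(-2 - 8))) + 465) = -20*(1/(5*(-8 + √(-10))) + 465) = -20*(1/(5*(-8 + I*√10)) + 465) = -20*(465 + 1/(5*(-8 + I*√10))) = -9300 - 4/(-8 + I*√10)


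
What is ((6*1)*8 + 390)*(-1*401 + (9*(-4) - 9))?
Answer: -195348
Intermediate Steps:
((6*1)*8 + 390)*(-1*401 + (9*(-4) - 9)) = (6*8 + 390)*(-401 + (-36 - 9)) = (48 + 390)*(-401 - 45) = 438*(-446) = -195348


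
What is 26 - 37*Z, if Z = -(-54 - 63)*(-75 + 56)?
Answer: 82277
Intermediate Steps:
Z = -2223 (Z = -(-117)*(-19) = -1*2223 = -2223)
26 - 37*Z = 26 - 37*(-2223) = 26 + 82251 = 82277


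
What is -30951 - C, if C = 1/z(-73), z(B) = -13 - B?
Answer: -1857061/60 ≈ -30951.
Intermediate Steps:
C = 1/60 (C = 1/(-13 - 1*(-73)) = 1/(-13 + 73) = 1/60 ≈ 0.016667)
-30951 - C = -30951 - 1*1/60 = -30951 - 1/60 = -1857061/60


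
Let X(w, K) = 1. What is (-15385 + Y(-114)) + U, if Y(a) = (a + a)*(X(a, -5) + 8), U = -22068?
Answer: -39505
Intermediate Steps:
Y(a) = 18*a (Y(a) = (a + a)*(1 + 8) = (2*a)*9 = 18*a)
(-15385 + Y(-114)) + U = (-15385 + 18*(-114)) - 22068 = (-15385 - 2052) - 22068 = -17437 - 22068 = -39505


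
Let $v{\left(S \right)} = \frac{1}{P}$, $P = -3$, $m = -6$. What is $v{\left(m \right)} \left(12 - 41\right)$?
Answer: $\frac{29}{3} \approx 9.6667$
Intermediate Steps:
$v{\left(S \right)} = - \frac{1}{3}$ ($v{\left(S \right)} = \frac{1}{-3} = - \frac{1}{3}$)
$v{\left(m \right)} \left(12 - 41\right) = - \frac{12 - 41}{3} = \left(- \frac{1}{3}\right) \left(-29\right) = \frac{29}{3}$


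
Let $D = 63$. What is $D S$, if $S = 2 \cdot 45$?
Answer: $5670$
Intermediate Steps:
$S = 90$
$D S = 63 \cdot 90 = 5670$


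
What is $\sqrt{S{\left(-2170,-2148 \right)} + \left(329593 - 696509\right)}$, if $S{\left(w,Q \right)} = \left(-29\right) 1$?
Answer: $i \sqrt{366945} \approx 605.76 i$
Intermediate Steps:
$S{\left(w,Q \right)} = -29$
$\sqrt{S{\left(-2170,-2148 \right)} + \left(329593 - 696509\right)} = \sqrt{-29 + \left(329593 - 696509\right)} = \sqrt{-29 - 366916} = \sqrt{-366945} = i \sqrt{366945}$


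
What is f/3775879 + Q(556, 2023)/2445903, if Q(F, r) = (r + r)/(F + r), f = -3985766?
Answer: -25142132228857708/23818183702467723 ≈ -1.0556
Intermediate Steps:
Q(F, r) = 2*r/(F + r) (Q(F, r) = (2*r)/(F + r) = 2*r/(F + r))
f/3775879 + Q(556, 2023)/2445903 = -3985766/3775879 + (2*2023/(556 + 2023))/2445903 = -3985766*1/3775879 + (2*2023/2579)*(1/2445903) = -3985766/3775879 + (2*2023*(1/2579))*(1/2445903) = -3985766/3775879 + (4046/2579)*(1/2445903) = -3985766/3775879 + 4046/6307983837 = -25142132228857708/23818183702467723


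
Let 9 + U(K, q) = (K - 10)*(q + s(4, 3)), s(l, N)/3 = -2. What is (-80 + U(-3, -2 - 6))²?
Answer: 8649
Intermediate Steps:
s(l, N) = -6 (s(l, N) = 3*(-2) = -6)
U(K, q) = -9 + (-10 + K)*(-6 + q) (U(K, q) = -9 + (K - 10)*(q - 6) = -9 + (-10 + K)*(-6 + q))
(-80 + U(-3, -2 - 6))² = (-80 + (51 - 10*(-2 - 6) - 6*(-3) - 3*(-2 - 6)))² = (-80 + (51 - 10*(-8) + 18 - 3*(-8)))² = (-80 + (51 + 80 + 18 + 24))² = (-80 + 173)² = 93² = 8649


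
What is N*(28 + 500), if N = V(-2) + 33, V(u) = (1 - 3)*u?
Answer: 19536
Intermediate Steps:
V(u) = -2*u
N = 37 (N = -2*(-2) + 33 = 4 + 33 = 37)
N*(28 + 500) = 37*(28 + 500) = 37*528 = 19536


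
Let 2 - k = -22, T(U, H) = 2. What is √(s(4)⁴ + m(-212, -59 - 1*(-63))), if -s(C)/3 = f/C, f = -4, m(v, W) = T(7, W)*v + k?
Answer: I*√319 ≈ 17.861*I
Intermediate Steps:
k = 24 (k = 2 - 1*(-22) = 2 + 22 = 24)
m(v, W) = 24 + 2*v (m(v, W) = 2*v + 24 = 24 + 2*v)
s(C) = 12/C (s(C) = -(-12)/C = 12/C)
√(s(4)⁴ + m(-212, -59 - 1*(-63))) = √((12/4)⁴ + (24 + 2*(-212))) = √((12*(¼))⁴ + (24 - 424)) = √(3⁴ - 400) = √(81 - 400) = √(-319) = I*√319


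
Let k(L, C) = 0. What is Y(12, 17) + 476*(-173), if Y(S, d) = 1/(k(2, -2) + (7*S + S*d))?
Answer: -23716223/288 ≈ -82348.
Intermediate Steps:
Y(S, d) = 1/(7*S + S*d) (Y(S, d) = 1/(0 + (7*S + S*d)) = 1/(7*S + S*d))
Y(12, 17) + 476*(-173) = 1/(12*(7 + 17)) + 476*(-173) = (1/12)/24 - 82348 = (1/12)*(1/24) - 82348 = 1/288 - 82348 = -23716223/288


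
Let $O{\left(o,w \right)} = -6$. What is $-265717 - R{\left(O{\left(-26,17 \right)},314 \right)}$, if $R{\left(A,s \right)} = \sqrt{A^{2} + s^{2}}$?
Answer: $-265717 - 2 \sqrt{24658} \approx -2.6603 \cdot 10^{5}$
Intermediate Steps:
$-265717 - R{\left(O{\left(-26,17 \right)},314 \right)} = -265717 - \sqrt{\left(-6\right)^{2} + 314^{2}} = -265717 - \sqrt{36 + 98596} = -265717 - \sqrt{98632} = -265717 - 2 \sqrt{24658}$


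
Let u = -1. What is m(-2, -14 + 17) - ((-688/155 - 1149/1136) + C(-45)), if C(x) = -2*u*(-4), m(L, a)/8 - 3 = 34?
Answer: 54487983/176080 ≈ 309.45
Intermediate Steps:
m(L, a) = 296 (m(L, a) = 24 + 8*34 = 24 + 272 = 296)
C(x) = -8 (C(x) = -2*(-1)*(-4) = 2*(-4) = -8)
m(-2, -14 + 17) - ((-688/155 - 1149/1136) + C(-45)) = 296 - ((-688/155 - 1149/1136) - 8) = 296 - (-959663/176080 - 8) = 296 - 1*(-2368303/176080) = 296 + 2368303/176080 = 54487983/176080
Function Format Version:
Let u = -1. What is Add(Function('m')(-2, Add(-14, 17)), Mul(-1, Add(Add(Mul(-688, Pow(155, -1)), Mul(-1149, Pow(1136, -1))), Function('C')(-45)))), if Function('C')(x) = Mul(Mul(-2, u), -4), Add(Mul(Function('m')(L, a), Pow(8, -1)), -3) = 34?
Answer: Rational(54487983, 176080) ≈ 309.45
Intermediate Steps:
Function('m')(L, a) = 296 (Function('m')(L, a) = Add(24, Mul(8, 34)) = Add(24, 272) = 296)
Function('C')(x) = -8 (Function('C')(x) = Mul(Mul(-2, -1), -4) = Mul(2, -4) = -8)
Add(Function('m')(-2, Add(-14, 17)), Mul(-1, Add(Add(Mul(-688, Pow(155, -1)), Mul(-1149, Pow(1136, -1))), Function('C')(-45)))) = Add(296, Mul(-1, Add(Add(Mul(-688, Pow(155, -1)), Mul(-1149, Pow(1136, -1))), -8))) = Add(296, Mul(-1, Add(Add(Mul(-688, Rational(1, 155)), Mul(-1149, Rational(1, 1136))), -8))) = Add(296, Mul(-1, Add(Add(Rational(-688, 155), Rational(-1149, 1136)), -8))) = Add(296, Mul(-1, Add(Rational(-959663, 176080), -8))) = Add(296, Mul(-1, Rational(-2368303, 176080))) = Add(296, Rational(2368303, 176080)) = Rational(54487983, 176080)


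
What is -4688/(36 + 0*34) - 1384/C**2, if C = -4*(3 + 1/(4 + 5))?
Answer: -1963813/14112 ≈ -139.16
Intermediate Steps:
C = -112/9 (C = -4*(3 + 1/9) = -4*28/9 = -112/9 ≈ -12.444)
-4688/(36 + 0*34) - 1384/C**2 = -4688/(36 + 0*34) - 1384/((-112/9)**2) = -4688/(36 + 0) - 1384/12544/81 = -4688/36 - 1384*81/12544 = -4688*1/36 - 14013/1568 = -1172/9 - 14013/1568 = -1963813/14112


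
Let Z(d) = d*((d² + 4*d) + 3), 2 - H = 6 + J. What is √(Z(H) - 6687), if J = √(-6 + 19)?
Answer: I*√(6803 + 32*√13) ≈ 83.177*I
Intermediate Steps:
J = √13 ≈ 3.6056
H = -4 - √13 (H = 2 - (6 + √13) = 2 + (-6 - √13) = -4 - √13 ≈ -7.6056)
Z(d) = d*(3 + d² + 4*d)
√(Z(H) - 6687) = √((-4 - √13)*(3 + (-4 - √13)² + 4*(-4 - √13)) - 6687) = √((-4 - √13)*(3 + (-4 - √13)² + (-16 - 4*√13)) - 6687) = √((-4 - √13)*(-13 + (-4 - √13)² - 4*√13) - 6687) = √(-6687 + (-4 - √13)*(-13 + (-4 - √13)² - 4*√13))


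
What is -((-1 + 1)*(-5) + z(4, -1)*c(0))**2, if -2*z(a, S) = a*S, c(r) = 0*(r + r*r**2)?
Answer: 0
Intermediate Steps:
c(r) = 0 (c(r) = 0*(r + r**3) = 0)
z(a, S) = -S*a/2 (z(a, S) = -a*S/2 = -S*a/2)
-((-1 + 1)*(-5) + z(4, -1)*c(0))**2 = -((-1 + 1)*(-5) - 1/2*(-1)*4*0)**2 = -(0*(-5) + 2*0)**2 = -(0 + 0)**2 = -1*0**2 = -1*0 = 0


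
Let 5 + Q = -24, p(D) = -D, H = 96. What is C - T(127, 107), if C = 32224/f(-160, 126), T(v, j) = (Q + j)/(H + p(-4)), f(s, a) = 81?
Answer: 1608041/4050 ≈ 397.05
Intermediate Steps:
Q = -29 (Q = -5 - 24 = -29)
T(v, j) = -29/100 + j/100 (T(v, j) = (-29 + j)/(96 - 1*(-4)) = (-29 + j)/(96 + 4) = (-29 + j)/100 = (-29 + j)*(1/100) = -29/100 + j/100)
C = 32224/81 ≈ 397.83
C - T(127, 107) = 32224/81 - (-29/100 + (1/100)*107) = 32224/81 - (-29/100 + 107/100) = 32224/81 - 1*39/50 = 32224/81 - 39/50 = 1608041/4050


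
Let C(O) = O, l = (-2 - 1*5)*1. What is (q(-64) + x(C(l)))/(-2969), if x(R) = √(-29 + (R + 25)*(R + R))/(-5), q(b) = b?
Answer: 64/2969 + I*√281/14845 ≈ 0.021556 + 0.0011292*I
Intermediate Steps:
l = -7 (l = (-2 - 5)*1 = -7*1 = -7)
x(R) = -√(-29 + 2*R*(25 + R))/5 (x(R) = √(-29 + (25 + R)*(2*R))*(-⅕) = √(-29 + 2*R*(25 + R))*(-⅕) = -√(-29 + 2*R*(25 + R))/5)
(q(-64) + x(C(l)))/(-2969) = (-64 - √(-29 + 2*(-7)² + 50*(-7))/5)/(-2969) = (-64 - √(-29 + 2*49 - 350)/5)*(-1/2969) = (-64 - √(-29 + 98 - 350)/5)*(-1/2969) = (-64 - I*√281/5)*(-1/2969) = 64/2969 + I*√281/14845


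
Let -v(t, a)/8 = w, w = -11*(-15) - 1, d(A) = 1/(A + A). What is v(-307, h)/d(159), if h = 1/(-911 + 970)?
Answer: -417216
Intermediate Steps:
h = 1/59 ≈ 0.016949
d(A) = 1/(2*A)
w = 164 (w = 165 - 1 = 164)
v(t, a) = -1312 (v(t, a) = -8*164 = -1312)
v(-307, h)/d(159) = -1312/((½)/159) = -1312/((½)*(1/159)) = -1312/1/318 = -1312*318 = -417216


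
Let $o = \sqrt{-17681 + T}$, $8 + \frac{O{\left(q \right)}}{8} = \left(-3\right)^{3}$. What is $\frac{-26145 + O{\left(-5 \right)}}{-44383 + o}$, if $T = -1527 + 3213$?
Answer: $\frac{1172820775}{1969866684} + \frac{26425 i \sqrt{15995}}{1969866684} \approx 0.59538 + 0.0016966 i$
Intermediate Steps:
$T = 1686$
$O{\left(q \right)} = -280$ ($O{\left(q \right)} = -64 + 8 \left(-3\right)^{3} = -64 + 8 \left(-27\right) = -64 - 216 = -280$)
$o = i \sqrt{15995}$ ($o = \sqrt{-17681 + 1686} = \sqrt{-15995} = i \sqrt{15995} \approx 126.47 i$)
$\frac{-26145 + O{\left(-5 \right)}}{-44383 + o} = \frac{-26145 - 280}{-44383 + i \sqrt{15995}} = - \frac{26425}{-44383 + i \sqrt{15995}}$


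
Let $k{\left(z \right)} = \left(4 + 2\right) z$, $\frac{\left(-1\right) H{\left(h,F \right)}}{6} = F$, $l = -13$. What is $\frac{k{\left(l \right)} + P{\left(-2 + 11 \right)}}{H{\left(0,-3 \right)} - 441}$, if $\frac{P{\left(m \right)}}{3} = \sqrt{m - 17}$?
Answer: $\frac{26}{141} - \frac{2 i \sqrt{2}}{141} \approx 0.1844 - 0.02006 i$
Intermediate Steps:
$H{\left(h,F \right)} = - 6 F$
$k{\left(z \right)} = 6 z$
$P{\left(m \right)} = 3 \sqrt{-17 + m}$ ($P{\left(m \right)} = 3 \sqrt{m - 17} = 3 \sqrt{-17 + m}$)
$\frac{k{\left(l \right)} + P{\left(-2 + 11 \right)}}{H{\left(0,-3 \right)} - 441} = \frac{6 \left(-13\right) + 3 \sqrt{-17 + \left(-2 + 11\right)}}{\left(-6\right) \left(-3\right) - 441} = \frac{-78 + 3 \sqrt{-17 + 9}}{18 - 441} = \frac{-78 + 3 \sqrt{-8}}{-423} = \left(-78 + 3 \cdot 2 i \sqrt{2}\right) \left(- \frac{1}{423}\right) = \left(-78 + 6 i \sqrt{2}\right) \left(- \frac{1}{423}\right) = \frac{26}{141} - \frac{2 i \sqrt{2}}{141}$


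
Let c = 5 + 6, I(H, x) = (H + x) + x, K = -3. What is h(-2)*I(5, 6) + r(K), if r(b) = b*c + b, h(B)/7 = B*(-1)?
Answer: 202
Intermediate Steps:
h(B) = -7*B (h(B) = 7*(B*(-1)) = 7*(-B) = -7*B)
I(H, x) = H + 2*x
c = 11
r(b) = 12*b (r(b) = b*11 + b = 11*b + b = 12*b)
h(-2)*I(5, 6) + r(K) = (-7*(-2))*(5 + 2*6) + 12*(-3) = 14*(5 + 12) - 36 = 14*17 - 36 = 238 - 36 = 202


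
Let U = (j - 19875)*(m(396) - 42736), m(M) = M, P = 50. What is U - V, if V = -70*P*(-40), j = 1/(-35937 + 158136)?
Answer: 102814267090160/122199 ≈ 8.4137e+8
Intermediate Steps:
j = 1/122199 ≈ 8.1834e-6
V = 140000 (V = -70*50*(-40) = -3500*(-40) = 140000)
U = 102831374950160/122199 (U = (1/122199 - 19875)*(396 - 42736) = -2428705124/122199*(-42340) = 102831374950160/122199 ≈ 8.4151e+8)
U - V = 102831374950160/122199 - 1*140000 = 102831374950160/122199 - 140000 = 102814267090160/122199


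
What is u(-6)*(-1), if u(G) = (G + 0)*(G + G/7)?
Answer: -288/7 ≈ -41.143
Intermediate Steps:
u(G) = 8*G**2/7 (u(G) = G*(G + G*(1/7)) = G*(G + G/7) = G*(8*G/7) = 8*G**2/7)
u(-6)*(-1) = ((8/7)*(-6)**2)*(-1) = ((8/7)*36)*(-1) = (288/7)*(-1) = -288/7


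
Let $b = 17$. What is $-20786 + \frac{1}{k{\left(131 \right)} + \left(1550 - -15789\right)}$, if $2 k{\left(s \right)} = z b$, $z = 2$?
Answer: $- \frac{360761815}{17356} \approx -20786.0$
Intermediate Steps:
$k{\left(s \right)} = 17$ ($k{\left(s \right)} = \frac{2 \cdot 17}{2} = \frac{1}{2} \cdot 34 = 17$)
$-20786 + \frac{1}{k{\left(131 \right)} + \left(1550 - -15789\right)} = -20786 + \frac{1}{17 + \left(1550 - -15789\right)} = -20786 + \frac{1}{17 + \left(1550 + 15789\right)} = -20786 + \frac{1}{17 + 17339} = -20786 + \frac{1}{17356} = - \frac{360761815}{17356}$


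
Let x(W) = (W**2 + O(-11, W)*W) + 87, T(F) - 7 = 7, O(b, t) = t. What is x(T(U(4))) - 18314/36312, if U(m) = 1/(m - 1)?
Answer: 8687567/18156 ≈ 478.50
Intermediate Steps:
U(m) = 1/(-1 + m)
T(F) = 14 (T(F) = 7 + 7 = 14)
x(W) = 87 + 2*W**2 (x(W) = (W**2 + W*W) + 87 = (W**2 + W**2) + 87 = 2*W**2 + 87 = 87 + 2*W**2)
x(T(U(4))) - 18314/36312 = (87 + 2*14**2) - 18314/36312 = (87 + 2*196) - 18314/36312 = (87 + 392) - 1*9157/18156 = 479 - 9157/18156 = 8687567/18156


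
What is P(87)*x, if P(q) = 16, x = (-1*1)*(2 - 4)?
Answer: 32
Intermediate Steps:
x = 2 (x = -1*(-2) = 2)
P(87)*x = 16*2 = 32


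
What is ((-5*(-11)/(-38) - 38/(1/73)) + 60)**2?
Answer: 10647556969/1444 ≈ 7.3737e+6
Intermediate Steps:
((-5*(-11)/(-38) - 38/(1/73)) + 60)**2 = ((55*(-1/38) - 38/1/73) + 60)**2 = ((-55/38 - 38*73) + 60)**2 = ((-55/38 - 2774) + 60)**2 = (-105467/38 + 60)**2 = (-103187/38)**2 = 10647556969/1444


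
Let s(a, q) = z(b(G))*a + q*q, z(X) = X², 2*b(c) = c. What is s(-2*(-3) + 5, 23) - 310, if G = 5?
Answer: 1151/4 ≈ 287.75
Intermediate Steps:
b(c) = c/2
s(a, q) = q² + 25*a/4 (s(a, q) = ((½)*5)²*a + q*q = (5/2)²*a + q² = 25*a/4 + q² = q² + 25*a/4)
s(-2*(-3) + 5, 23) - 310 = (23² + 25*(-2*(-3) + 5)/4) - 310 = (529 + 25*(6 + 5)/4) - 310 = (529 + (25/4)*11) - 310 = (529 + 275/4) - 310 = 2391/4 - 310 = 1151/4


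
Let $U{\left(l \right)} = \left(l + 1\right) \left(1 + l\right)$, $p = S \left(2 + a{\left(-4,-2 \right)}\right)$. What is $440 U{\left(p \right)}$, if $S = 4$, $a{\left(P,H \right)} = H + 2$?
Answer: $35640$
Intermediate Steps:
$a{\left(P,H \right)} = 2 + H$
$p = 8$ ($p = 4 \left(2 + \left(2 - 2\right)\right) = 4 \left(2 + 0\right) = 4 \cdot 2 = 8$)
$U{\left(l \right)} = \left(1 + l\right)^{2}$ ($U{\left(l \right)} = \left(1 + l\right) \left(1 + l\right) = \left(1 + l\right)^{2}$)
$440 U{\left(p \right)} = 440 \left(1 + 8\right)^{2} = 440 \cdot 9^{2} = 440 \cdot 81 = 35640$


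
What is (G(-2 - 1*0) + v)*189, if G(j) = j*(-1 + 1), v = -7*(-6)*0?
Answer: 0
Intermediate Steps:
v = 0 (v = 42*0 = 0)
G(j) = 0 (G(j) = j*0 = 0)
(G(-2 - 1*0) + v)*189 = (0 + 0)*189 = 0*189 = 0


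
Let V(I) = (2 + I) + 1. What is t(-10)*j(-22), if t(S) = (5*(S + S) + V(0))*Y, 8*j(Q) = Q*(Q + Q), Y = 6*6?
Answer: -422532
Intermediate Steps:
Y = 36
V(I) = 3 + I
j(Q) = Q**2/4 (j(Q) = (Q*(Q + Q))/8 = (Q*(2*Q))/8 = (2*Q**2)/8 = Q**2/4)
t(S) = 108 + 360*S (t(S) = (5*(S + S) + (3 + 0))*36 = (5*(2*S) + 3)*36 = (10*S + 3)*36 = (3 + 10*S)*36 = 108 + 360*S)
t(-10)*j(-22) = (108 + 360*(-10))*((1/4)*(-22)**2) = (108 - 3600)*((1/4)*484) = -3492*121 = -422532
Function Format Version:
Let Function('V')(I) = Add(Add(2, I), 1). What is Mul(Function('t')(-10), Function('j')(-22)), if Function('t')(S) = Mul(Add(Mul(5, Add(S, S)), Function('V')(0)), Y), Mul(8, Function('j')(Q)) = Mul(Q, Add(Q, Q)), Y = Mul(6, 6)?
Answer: -422532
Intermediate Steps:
Y = 36
Function('V')(I) = Add(3, I)
Function('j')(Q) = Mul(Rational(1, 4), Pow(Q, 2)) (Function('j')(Q) = Mul(Rational(1, 8), Mul(Q, Add(Q, Q))) = Mul(Rational(1, 8), Mul(Q, Mul(2, Q))) = Mul(Rational(1, 8), Mul(2, Pow(Q, 2))) = Mul(Rational(1, 4), Pow(Q, 2)))
Function('t')(S) = Add(108, Mul(360, S)) (Function('t')(S) = Mul(Add(Mul(5, Add(S, S)), Add(3, 0)), 36) = Mul(Add(Mul(5, Mul(2, S)), 3), 36) = Mul(Add(Mul(10, S), 3), 36) = Mul(Add(3, Mul(10, S)), 36) = Add(108, Mul(360, S)))
Mul(Function('t')(-10), Function('j')(-22)) = Mul(Add(108, Mul(360, -10)), Mul(Rational(1, 4), Pow(-22, 2))) = Mul(Add(108, -3600), Mul(Rational(1, 4), 484)) = Mul(-3492, 121) = -422532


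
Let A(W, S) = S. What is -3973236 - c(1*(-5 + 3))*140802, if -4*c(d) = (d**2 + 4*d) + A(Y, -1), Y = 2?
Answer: -8298477/2 ≈ -4.1492e+6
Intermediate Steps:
c(d) = 1/4 - d - d**2/4 (c(d) = -((d**2 + 4*d) - 1)/4 = -(-1 + d**2 + 4*d)/4 = 1/4 - d - d**2/4)
-3973236 - c(1*(-5 + 3))*140802 = -3973236 - (1/4 - (-5 + 3) - (-5 + 3)**2/4)*140802 = -3973236 - (1/4 - (-2) - (1*(-2))**2/4)*140802 = -3973236 - (1/4 - 1*(-2) - 1/4*(-2)**2)*140802 = -3973236 - (1/4 + 2 - 1/4*4)*140802 = -3973236 - (1/4 + 2 - 1)*140802 = -3973236 - 5*140802/4 = -3973236 - 1*352005/2 = -3973236 - 352005/2 = -8298477/2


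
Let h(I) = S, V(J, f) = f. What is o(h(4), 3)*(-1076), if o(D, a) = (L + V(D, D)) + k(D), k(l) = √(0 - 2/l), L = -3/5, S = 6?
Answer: -29052/5 - 1076*I*√3/3 ≈ -5810.4 - 621.23*I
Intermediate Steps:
h(I) = 6
L = -⅗ (L = -3*⅕ = -⅗ ≈ -0.60000)
k(l) = √2*√(-1/l) (k(l) = √(-2/l) = √2*√(-1/l))
o(D, a) = -⅗ + D + √2*√(-1/D) (o(D, a) = (-⅗ + D) + √2*√(-1/D) = -⅗ + D + √2*√(-1/D))
o(h(4), 3)*(-1076) = (-⅗ + 6 + √2*√(-1/6))*(-1076) = (-⅗ + 6 + √2*√(-1*⅙))*(-1076) = (-⅗ + 6 + √2*√(-⅙))*(-1076) = (-⅗ + 6 + √2*(I*√6/6))*(-1076) = (-⅗ + 6 + I*√3/3)*(-1076) = (27/5 + I*√3/3)*(-1076) = -29052/5 - 1076*I*√3/3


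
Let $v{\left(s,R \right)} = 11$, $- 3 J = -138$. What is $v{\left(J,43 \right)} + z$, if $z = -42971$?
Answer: $-42960$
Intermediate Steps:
$J = 46$ ($J = \left(- \frac{1}{3}\right) \left(-138\right) = 46$)
$v{\left(J,43 \right)} + z = 11 - 42971 = -42960$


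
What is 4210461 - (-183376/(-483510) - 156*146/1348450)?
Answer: 137258713559524303/32599452975 ≈ 4.2105e+6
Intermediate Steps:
4210461 - (-183376/(-483510) - 156*146/1348450) = 4210461 - (-183376*(-1/483510) - 22776*1/1348450) = 4210461 - (91688/241755 - 11388/674225) = 4210461 - 1*11813047172/32599452975 = 4210461 - 11813047172/32599452975 = 137258713559524303/32599452975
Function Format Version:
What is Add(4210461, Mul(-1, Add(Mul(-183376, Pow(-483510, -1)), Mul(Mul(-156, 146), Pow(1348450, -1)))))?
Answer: Rational(137258713559524303, 32599452975) ≈ 4.2105e+6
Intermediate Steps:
Add(4210461, Mul(-1, Add(Mul(-183376, Pow(-483510, -1)), Mul(Mul(-156, 146), Pow(1348450, -1))))) = Add(4210461, Mul(-1, Add(Mul(-183376, Rational(-1, 483510)), Mul(-22776, Rational(1, 1348450))))) = Add(4210461, Mul(-1, Add(Rational(91688, 241755), Rational(-11388, 674225)))) = Add(4210461, Mul(-1, Rational(11813047172, 32599452975))) = Add(4210461, Rational(-11813047172, 32599452975)) = Rational(137258713559524303, 32599452975)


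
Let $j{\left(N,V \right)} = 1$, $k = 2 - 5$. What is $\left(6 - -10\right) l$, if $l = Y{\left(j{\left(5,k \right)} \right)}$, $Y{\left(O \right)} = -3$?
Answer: $-48$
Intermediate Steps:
$k = -3$ ($k = 2 - 5 = -3$)
$l = -3$
$\left(6 - -10\right) l = \left(6 - -10\right) \left(-3\right) = \left(6 + 10\right) \left(-3\right) = 16 \left(-3\right) = -48$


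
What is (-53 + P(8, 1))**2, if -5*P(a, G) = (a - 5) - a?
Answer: 2704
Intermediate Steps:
P(a, G) = 1 (P(a, G) = -((a - 5) - a)/5 = -((-5 + a) - a)/5 = -1/5*(-5) = 1)
(-53 + P(8, 1))**2 = (-53 + 1)**2 = (-52)**2 = 2704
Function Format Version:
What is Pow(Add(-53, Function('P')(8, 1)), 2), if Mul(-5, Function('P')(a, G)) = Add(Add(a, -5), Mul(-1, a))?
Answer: 2704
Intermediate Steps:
Function('P')(a, G) = 1 (Function('P')(a, G) = Mul(Rational(-1, 5), Add(Add(a, -5), Mul(-1, a))) = Mul(Rational(-1, 5), Add(Add(-5, a), Mul(-1, a))) = Mul(Rational(-1, 5), -5) = 1)
Pow(Add(-53, Function('P')(8, 1)), 2) = Pow(Add(-53, 1), 2) = Pow(-52, 2) = 2704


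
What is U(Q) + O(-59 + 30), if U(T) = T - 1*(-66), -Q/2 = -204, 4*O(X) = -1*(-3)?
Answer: 1899/4 ≈ 474.75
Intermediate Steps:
O(X) = 3/4 (O(X) = (-1*(-3))/4 = (1/4)*3 = 3/4)
Q = 408 (Q = -2*(-204) = 408)
U(T) = 66 + T (U(T) = T + 66 = 66 + T)
U(Q) + O(-59 + 30) = (66 + 408) + 3/4 = 474 + 3/4 = 1899/4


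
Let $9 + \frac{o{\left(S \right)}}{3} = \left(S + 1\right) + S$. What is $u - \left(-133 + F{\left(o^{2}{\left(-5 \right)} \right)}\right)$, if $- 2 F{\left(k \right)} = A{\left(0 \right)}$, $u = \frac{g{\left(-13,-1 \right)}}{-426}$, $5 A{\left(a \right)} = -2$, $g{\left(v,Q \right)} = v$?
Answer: $\frac{282929}{2130} \approx 132.83$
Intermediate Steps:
$o{\left(S \right)} = -24 + 6 S$ ($o{\left(S \right)} = -27 + 3 \left(\left(S + 1\right) + S\right) = -27 + 3 \left(\left(1 + S\right) + S\right) = -27 + 3 \left(1 + 2 S\right) = -27 + \left(3 + 6 S\right) = -24 + 6 S$)
$A{\left(a \right)} = - \frac{2}{5}$ ($A{\left(a \right)} = \frac{1}{5} \left(-2\right) = - \frac{2}{5}$)
$u = \frac{13}{426}$ ($u = - \frac{13}{-426} = \left(-13\right) \left(- \frac{1}{426}\right) = \frac{13}{426} \approx 0.030516$)
$F{\left(k \right)} = \frac{1}{5}$ ($F{\left(k \right)} = \left(- \frac{1}{2}\right) \left(- \frac{2}{5}\right) = \frac{1}{5}$)
$u - \left(-133 + F{\left(o^{2}{\left(-5 \right)} \right)}\right) = \frac{13}{426} - \left(-133 + \frac{1}{5}\right) = \frac{13}{426} - - \frac{664}{5} = \frac{13}{426} + \frac{664}{5} = \frac{282929}{2130}$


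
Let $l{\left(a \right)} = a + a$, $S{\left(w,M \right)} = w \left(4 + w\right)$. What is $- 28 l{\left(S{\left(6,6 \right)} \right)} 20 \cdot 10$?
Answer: $-672000$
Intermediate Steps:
$l{\left(a \right)} = 2 a$
$- 28 l{\left(S{\left(6,6 \right)} \right)} 20 \cdot 10 = - 28 \cdot 2 \cdot 6 \left(4 + 6\right) 20 \cdot 10 = - 28 \cdot 2 \cdot 6 \cdot 10 \cdot 20 \cdot 10 = - 28 \cdot 2 \cdot 60 \cdot 20 \cdot 10 = - 28 \cdot 120 \cdot 20 \cdot 10 = - 28 \cdot 2400 \cdot 10 = \left(-28\right) 24000 = -672000$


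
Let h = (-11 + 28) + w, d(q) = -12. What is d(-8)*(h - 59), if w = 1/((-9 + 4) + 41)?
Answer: 1511/3 ≈ 503.67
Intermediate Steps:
w = 1/36 (w = 1/(-5 + 41) = 1/36 ≈ 0.027778)
h = 613/36 (h = (-11 + 28) + 1/36 = 17 + 1/36 = 613/36 ≈ 17.028)
d(-8)*(h - 59) = -12*(613/36 - 59) = -12*(-1511/36) = 1511/3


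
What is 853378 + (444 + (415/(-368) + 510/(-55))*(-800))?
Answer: 218122016/253 ≈ 8.6214e+5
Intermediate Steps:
853378 + (444 + (415/(-368) + 510/(-55))*(-800)) = 853378 + (444 + (415*(-1/368) + 510*(-1/55))*(-800)) = 853378 + (444 + (-415/368 - 102/11)*(-800)) = 853378 + (444 - 42101/4048*(-800)) = 853378 + (444 + 2105050/253) = 853378 + 2217382/253 = 218122016/253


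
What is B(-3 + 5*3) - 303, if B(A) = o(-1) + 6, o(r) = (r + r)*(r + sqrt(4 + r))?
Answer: -295 - 2*sqrt(3) ≈ -298.46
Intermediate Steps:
o(r) = 2*r*(r + sqrt(4 + r)) (o(r) = (2*r)*(r + sqrt(4 + r)) = 2*r*(r + sqrt(4 + r)))
B(A) = 8 - 2*sqrt(3) (B(A) = 2*(-1)*(-1 + sqrt(4 - 1)) + 6 = 2*(-1)*(-1 + sqrt(3)) + 6 = (2 - 2*sqrt(3)) + 6 = 8 - 2*sqrt(3))
B(-3 + 5*3) - 303 = (8 - 2*sqrt(3)) - 303 = -295 - 2*sqrt(3)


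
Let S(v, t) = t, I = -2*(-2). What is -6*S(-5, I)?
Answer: -24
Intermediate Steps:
I = 4
-6*S(-5, I) = -6*4 = -24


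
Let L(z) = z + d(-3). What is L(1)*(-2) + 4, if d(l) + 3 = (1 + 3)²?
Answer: -24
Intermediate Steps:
d(l) = 13 (d(l) = -3 + (1 + 3)² = -3 + 4² = -3 + 16 = 13)
L(z) = 13 + z (L(z) = z + 13 = 13 + z)
L(1)*(-2) + 4 = (13 + 1)*(-2) + 4 = 14*(-2) + 4 = -28 + 4 = -24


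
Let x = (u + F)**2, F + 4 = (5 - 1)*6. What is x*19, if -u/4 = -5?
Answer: 30400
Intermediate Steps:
F = 20 (F = -4 + (5 - 1)*6 = -4 + 4*6 = -4 + 24 = 20)
u = 20 (u = -4*(-5) = 20)
x = 1600 (x = (20 + 20)**2 = 40**2 = 1600)
x*19 = 1600*19 = 30400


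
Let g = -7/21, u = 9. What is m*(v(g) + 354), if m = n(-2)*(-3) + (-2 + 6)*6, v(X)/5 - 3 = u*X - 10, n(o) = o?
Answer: 9120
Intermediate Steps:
g = -⅓ (g = -7*1/21 = -⅓ ≈ -0.33333)
v(X) = -35 + 45*X (v(X) = 15 + 5*(9*X - 10) = 15 + 5*(-10 + 9*X) = 15 + (-50 + 45*X) = -35 + 45*X)
m = 30 (m = -2*(-3) + (-2 + 6)*6 = 6 + 4*6 = 6 + 24 = 30)
m*(v(g) + 354) = 30*((-35 + 45*(-⅓)) + 354) = 30*((-35 - 15) + 354) = 30*(-50 + 354) = 30*304 = 9120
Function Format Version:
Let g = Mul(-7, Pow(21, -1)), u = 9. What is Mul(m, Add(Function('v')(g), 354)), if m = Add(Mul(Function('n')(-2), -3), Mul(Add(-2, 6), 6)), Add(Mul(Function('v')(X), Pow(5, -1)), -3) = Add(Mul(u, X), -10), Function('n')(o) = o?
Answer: 9120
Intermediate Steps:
g = Rational(-1, 3) (g = Mul(-7, Rational(1, 21)) = Rational(-1, 3) ≈ -0.33333)
Function('v')(X) = Add(-35, Mul(45, X)) (Function('v')(X) = Add(15, Mul(5, Add(Mul(9, X), -10))) = Add(15, Mul(5, Add(-10, Mul(9, X)))) = Add(15, Add(-50, Mul(45, X))) = Add(-35, Mul(45, X)))
m = 30 (m = Add(Mul(-2, -3), Mul(Add(-2, 6), 6)) = Add(6, Mul(4, 6)) = Add(6, 24) = 30)
Mul(m, Add(Function('v')(g), 354)) = Mul(30, Add(Add(-35, Mul(45, Rational(-1, 3))), 354)) = Mul(30, Add(Add(-35, -15), 354)) = Mul(30, Add(-50, 354)) = Mul(30, 304) = 9120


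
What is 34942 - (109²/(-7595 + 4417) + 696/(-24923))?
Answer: 2767889704999/79205294 ≈ 34946.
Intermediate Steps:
34942 - (109²/(-7595 + 4417) + 696/(-24923)) = 34942 - (11881/(-3178) + 696*(-1/24923)) = 34942 - (11881*(-1/3178) - 696/24923) = 34942 - (-11881/3178 - 696/24923) = 34942 - 1*(-298322051/79205294) = 34942 + 298322051/79205294 = 2767889704999/79205294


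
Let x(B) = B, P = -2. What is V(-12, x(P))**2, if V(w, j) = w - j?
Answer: 100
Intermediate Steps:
V(-12, x(P))**2 = (-12 - 1*(-2))**2 = (-12 + 2)**2 = (-10)**2 = 100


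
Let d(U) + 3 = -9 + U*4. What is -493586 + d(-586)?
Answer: -495942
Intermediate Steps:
d(U) = -12 + 4*U (d(U) = -3 + (-9 + U*4) = -3 + (-9 + 4*U) = -12 + 4*U)
-493586 + d(-586) = -493586 + (-12 + 4*(-586)) = -493586 + (-12 - 2344) = -493586 - 2356 = -495942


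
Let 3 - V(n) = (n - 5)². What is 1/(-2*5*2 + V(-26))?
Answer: -1/978 ≈ -0.0010225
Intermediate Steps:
V(n) = 3 - (-5 + n)² (V(n) = 3 - (n - 5)² = 3 - (-5 + n)²)
1/(-2*5*2 + V(-26)) = 1/(-2*5*2 + (3 - (-5 - 26)²)) = 1/(-10*2 + (3 - 1*(-31)²)) = 1/(-20 + (3 - 1*961)) = 1/(-20 + (3 - 961)) = 1/(-20 - 958) = 1/(-978) = -1/978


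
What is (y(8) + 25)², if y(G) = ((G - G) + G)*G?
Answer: 7921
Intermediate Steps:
y(G) = G² (y(G) = (0 + G)*G = G*G = G²)
(y(8) + 25)² = (8² + 25)² = (64 + 25)² = 89² = 7921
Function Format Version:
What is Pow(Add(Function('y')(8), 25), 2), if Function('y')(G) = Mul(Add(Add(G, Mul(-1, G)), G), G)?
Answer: 7921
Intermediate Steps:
Function('y')(G) = Pow(G, 2) (Function('y')(G) = Mul(Add(0, G), G) = Mul(G, G) = Pow(G, 2))
Pow(Add(Function('y')(8), 25), 2) = Pow(Add(Pow(8, 2), 25), 2) = Pow(Add(64, 25), 2) = Pow(89, 2) = 7921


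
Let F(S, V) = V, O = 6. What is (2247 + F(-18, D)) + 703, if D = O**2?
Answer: 2986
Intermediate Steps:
D = 36 (D = 6**2 = 36)
(2247 + F(-18, D)) + 703 = (2247 + 36) + 703 = 2283 + 703 = 2986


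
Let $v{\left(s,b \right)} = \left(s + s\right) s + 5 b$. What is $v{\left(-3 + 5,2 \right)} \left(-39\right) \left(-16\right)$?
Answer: $11232$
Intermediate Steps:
$v{\left(s,b \right)} = 2 s^{2} + 5 b$ ($v{\left(s,b \right)} = 2 s s + 5 b = 2 s^{2} + 5 b$)
$v{\left(-3 + 5,2 \right)} \left(-39\right) \left(-16\right) = \left(2 \left(-3 + 5\right)^{2} + 5 \cdot 2\right) \left(-39\right) \left(-16\right) = \left(2 \cdot 2^{2} + 10\right) \left(-39\right) \left(-16\right) = \left(2 \cdot 4 + 10\right) \left(-39\right) \left(-16\right) = \left(8 + 10\right) \left(-39\right) \left(-16\right) = 18 \left(-39\right) \left(-16\right) = \left(-702\right) \left(-16\right) = 11232$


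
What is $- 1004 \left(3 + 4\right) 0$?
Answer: $0$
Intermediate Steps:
$- 1004 \left(3 + 4\right) 0 = - 1004 \cdot 7 \cdot 0 = \left(-1004\right) 0 = 0$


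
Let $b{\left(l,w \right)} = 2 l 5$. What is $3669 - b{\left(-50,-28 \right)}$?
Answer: $4169$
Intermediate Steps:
$b{\left(l,w \right)} = 10 l$
$3669 - b{\left(-50,-28 \right)} = 3669 - 10 \left(-50\right) = 3669 - -500 = 3669 + 500 = 4169$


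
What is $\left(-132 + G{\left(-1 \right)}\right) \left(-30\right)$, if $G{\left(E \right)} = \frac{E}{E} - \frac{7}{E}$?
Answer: $3720$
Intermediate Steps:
$G{\left(E \right)} = 1 - \frac{7}{E}$
$\left(-132 + G{\left(-1 \right)}\right) \left(-30\right) = \left(-132 + \frac{-7 - 1}{-1}\right) \left(-30\right) = \left(-132 - -8\right) \left(-30\right) = \left(-132 + 8\right) \left(-30\right) = \left(-124\right) \left(-30\right) = 3720$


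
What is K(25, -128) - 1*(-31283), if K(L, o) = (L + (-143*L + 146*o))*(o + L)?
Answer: 2321797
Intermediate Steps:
K(L, o) = (L + o)*(-142*L + 146*o) (K(L, o) = (-142*L + 146*o)*(L + o) = (L + o)*(-142*L + 146*o))
K(25, -128) - 1*(-31283) = (-142*25**2 + 146*(-128)**2 + 4*25*(-128)) - 1*(-31283) = (-142*625 + 146*16384 - 12800) + 31283 = (-88750 + 2392064 - 12800) + 31283 = 2290514 + 31283 = 2321797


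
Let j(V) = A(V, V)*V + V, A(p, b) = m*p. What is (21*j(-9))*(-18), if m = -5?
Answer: 156492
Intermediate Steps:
A(p, b) = -5*p
j(V) = V - 5*V² (j(V) = (-5*V)*V + V = -5*V² + V = V - 5*V²)
(21*j(-9))*(-18) = (21*(-9*(1 - 5*(-9))))*(-18) = (21*(-9*(1 + 45)))*(-18) = (21*(-9*46))*(-18) = (21*(-414))*(-18) = -8694*(-18) = 156492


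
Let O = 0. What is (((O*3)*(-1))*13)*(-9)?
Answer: 0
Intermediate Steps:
(((O*3)*(-1))*13)*(-9) = (((0*3)*(-1))*13)*(-9) = ((0*(-1))*13)*(-9) = (0*13)*(-9) = 0*(-9) = 0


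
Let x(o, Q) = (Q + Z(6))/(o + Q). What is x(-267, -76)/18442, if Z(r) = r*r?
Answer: 20/3162803 ≈ 6.3235e-6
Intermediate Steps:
Z(r) = r²
x(o, Q) = (36 + Q)/(Q + o) (x(o, Q) = (Q + 6²)/(o + Q) = (Q + 36)/(Q + o) = (36 + Q)/(Q + o))
x(-267, -76)/18442 = ((36 - 76)/(-76 - 267))/18442 = (-40/(-343))*(1/18442) = -1/343*(-40)*(1/18442) = (40/343)*(1/18442) = 20/3162803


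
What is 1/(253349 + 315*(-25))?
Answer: 1/245474 ≈ 4.0738e-6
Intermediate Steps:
1/(253349 + 315*(-25)) = 1/(253349 - 7875) = 1/245474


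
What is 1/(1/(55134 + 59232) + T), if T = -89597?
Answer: -114366/10246850501 ≈ -1.1161e-5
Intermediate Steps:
1/(1/(55134 + 59232) + T) = 1/(1/(55134 + 59232) - 89597) = 1/(1/114366 - 89597) = 1/(-10246850501/114366) = -114366/10246850501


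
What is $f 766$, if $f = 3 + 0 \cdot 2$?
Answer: $2298$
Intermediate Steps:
$f = 3$ ($f = 3 + 0 = 3$)
$f 766 = 3 \cdot 766 = 2298$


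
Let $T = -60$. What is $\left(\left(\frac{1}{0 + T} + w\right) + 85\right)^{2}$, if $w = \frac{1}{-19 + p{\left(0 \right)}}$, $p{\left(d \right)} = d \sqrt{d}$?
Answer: $\frac{9374306041}{1299600} \approx 7213.2$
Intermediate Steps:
$p{\left(d \right)} = d^{\frac{3}{2}}$
$w = - \frac{1}{19}$ ($w = \frac{1}{-19 + 0^{\frac{3}{2}}} = \frac{1}{-19 + 0} = \frac{1}{-19} = - \frac{1}{19} \approx -0.052632$)
$\left(\left(\frac{1}{0 + T} + w\right) + 85\right)^{2} = \left(\left(\frac{1}{0 - 60} - \frac{1}{19}\right) + 85\right)^{2} = \left(\left(\frac{1}{-60} - \frac{1}{19}\right) + 85\right)^{2} = \left(\left(- \frac{1}{60} - \frac{1}{19}\right) + 85\right)^{2} = \left(- \frac{79}{1140} + 85\right)^{2} = \left(\frac{96821}{1140}\right)^{2} = \frac{9374306041}{1299600}$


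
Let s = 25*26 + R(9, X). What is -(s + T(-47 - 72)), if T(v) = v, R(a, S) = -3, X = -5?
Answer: -528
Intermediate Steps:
s = 647 (s = 25*26 - 3 = 650 - 3 = 647)
-(s + T(-47 - 72)) = -(647 + (-47 - 72)) = -(647 - 119) = -1*528 = -528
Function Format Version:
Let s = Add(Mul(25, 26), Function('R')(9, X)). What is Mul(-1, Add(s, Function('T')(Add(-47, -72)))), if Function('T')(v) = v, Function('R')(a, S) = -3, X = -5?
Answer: -528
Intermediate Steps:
s = 647 (s = Add(Mul(25, 26), -3) = Add(650, -3) = 647)
Mul(-1, Add(s, Function('T')(Add(-47, -72)))) = Mul(-1, Add(647, Add(-47, -72))) = Mul(-1, Add(647, -119)) = Mul(-1, 528) = -528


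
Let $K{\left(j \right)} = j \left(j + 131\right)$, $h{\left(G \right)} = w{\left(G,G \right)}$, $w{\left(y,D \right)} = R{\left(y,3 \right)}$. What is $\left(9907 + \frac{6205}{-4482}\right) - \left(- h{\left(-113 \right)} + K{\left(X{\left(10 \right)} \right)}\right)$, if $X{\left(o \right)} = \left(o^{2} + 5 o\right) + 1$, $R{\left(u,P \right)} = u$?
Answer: $- \frac{146962021}{4482} \approx -32789.0$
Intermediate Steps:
$w{\left(y,D \right)} = y$
$h{\left(G \right)} = G$
$X{\left(o \right)} = 1 + o^{2} + 5 o$
$K{\left(j \right)} = j \left(131 + j\right)$
$\left(9907 + \frac{6205}{-4482}\right) - \left(- h{\left(-113 \right)} + K{\left(X{\left(10 \right)} \right)}\right) = \left(9907 + \frac{6205}{-4482}\right) - \left(113 + \left(1 + 10^{2} + 5 \cdot 10\right) \left(131 + \left(1 + 10^{2} + 5 \cdot 10\right)\right)\right) = \left(9907 + 6205 \left(- \frac{1}{4482}\right)\right) - \left(113 + \left(1 + 100 + 50\right) \left(131 + \left(1 + 100 + 50\right)\right)\right) = \left(9907 - \frac{6205}{4482}\right) - \left(113 + 151 \left(131 + 151\right)\right) = \frac{44396969}{4482} - \left(113 + 151 \cdot 282\right) = \frac{44396969}{4482} - 42695 = - \frac{146962021}{4482}$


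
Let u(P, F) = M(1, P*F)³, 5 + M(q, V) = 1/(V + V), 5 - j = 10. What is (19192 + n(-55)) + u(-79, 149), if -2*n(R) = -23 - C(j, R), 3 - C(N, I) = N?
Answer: 248980459810613829/13047582936088 ≈ 19083.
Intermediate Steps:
j = -5 (j = 5 - 1*10 = 5 - 10 = -5)
C(N, I) = 3 - N
M(q, V) = -5 + 1/(2*V) (M(q, V) = -5 + 1/(V + V) = -5 + 1/(2*V))
u(P, F) = (-5 + 1/(2*F*P))³ (u(P, F) = (-5 + 1/(2*((P*F))))³ = (-5 + 1/(2*((F*P))))³ = (-5 + (1/(F*P))/2)³ = (-5 + 1/(2*F*P))³)
n(R) = 31/2 (n(R) = -(-23 - (3 - 1*(-5)))/2 = -(-23 - (3 + 5))/2 = -(-23 - 1*8)/2 = -(-23 - 8)/2 = -½*(-31) = 31/2)
(19192 + n(-55)) + u(-79, 149) = (19192 + 31/2) - ⅛*(-1 + 10*149*(-79))³/(149³*(-79)³) = 38415/2 - ⅛*1/3307949*(-1/493039)*(-1 - 117710)³ = 38415/2 - ⅛*1/3307949*(-1/493039)*(-117711)³ = 38415/2 - ⅛*1/3307949*(-1/493039)*(-1630989434296431) = 38415/2 - 1630989434296431/13047582936088 = 248980459810613829/13047582936088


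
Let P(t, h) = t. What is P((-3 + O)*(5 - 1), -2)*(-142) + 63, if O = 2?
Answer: 631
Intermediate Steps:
P((-3 + O)*(5 - 1), -2)*(-142) + 63 = ((-3 + 2)*(5 - 1))*(-142) + 63 = -1*4*(-142) + 63 = -4*(-142) + 63 = 568 + 63 = 631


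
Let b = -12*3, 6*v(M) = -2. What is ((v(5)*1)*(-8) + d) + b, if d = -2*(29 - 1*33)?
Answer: -76/3 ≈ -25.333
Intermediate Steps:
v(M) = -⅓ (v(M) = (⅙)*(-2) = -⅓)
d = 8 (d = -2*(29 - 33) = -2*(-4) = 8)
b = -36
((v(5)*1)*(-8) + d) + b = (-⅓*1*(-8) + 8) - 36 = (-⅓*(-8) + 8) - 36 = (8/3 + 8) - 36 = 32/3 - 36 = -76/3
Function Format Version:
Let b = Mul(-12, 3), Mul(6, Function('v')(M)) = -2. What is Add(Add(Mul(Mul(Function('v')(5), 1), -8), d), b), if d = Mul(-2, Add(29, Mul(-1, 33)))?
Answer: Rational(-76, 3) ≈ -25.333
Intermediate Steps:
Function('v')(M) = Rational(-1, 3) (Function('v')(M) = Mul(Rational(1, 6), -2) = Rational(-1, 3))
d = 8 (d = Mul(-2, Add(29, -33)) = Mul(-2, -4) = 8)
b = -36
Add(Add(Mul(Mul(Function('v')(5), 1), -8), d), b) = Add(Add(Mul(Mul(Rational(-1, 3), 1), -8), 8), -36) = Add(Add(Mul(Rational(-1, 3), -8), 8), -36) = Add(Add(Rational(8, 3), 8), -36) = Add(Rational(32, 3), -36) = Rational(-76, 3)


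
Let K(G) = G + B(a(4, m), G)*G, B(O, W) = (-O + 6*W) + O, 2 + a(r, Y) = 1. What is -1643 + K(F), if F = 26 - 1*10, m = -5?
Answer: -91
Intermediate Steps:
a(r, Y) = -1 (a(r, Y) = -2 + 1 = -1)
B(O, W) = 6*W
F = 16 (F = 26 - 10 = 16)
K(G) = G + 6*G**2 (K(G) = G + (6*G)*G = G + 6*G**2)
-1643 + K(F) = -1643 + 16*(1 + 6*16) = -1643 + 16*(1 + 96) = -1643 + 16*97 = -1643 + 1552 = -91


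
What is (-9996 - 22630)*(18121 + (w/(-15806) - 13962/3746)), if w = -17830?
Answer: -8750108848450926/14802319 ≈ -5.9113e+8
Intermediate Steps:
(-9996 - 22630)*(18121 + (w/(-15806) - 13962/3746)) = (-9996 - 22630)*(18121 + (-17830/(-15806) - 13962/3746)) = -32626*(18121 + (-17830*(-1/15806) - 13962*1/3746)) = -32626*(18121 + (8915/7903 - 6981/1873)) = -32626*(18121 - 38473048/14802319) = -32626*268194349551/14802319 = -8750108848450926/14802319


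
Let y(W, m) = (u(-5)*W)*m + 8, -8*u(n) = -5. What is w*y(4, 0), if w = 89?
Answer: 712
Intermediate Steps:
u(n) = 5/8 (u(n) = -1/8*(-5) = 5/8)
y(W, m) = 8 + 5*W*m/8 (y(W, m) = (5*W/8)*m + 8 = 5*W*m/8 + 8 = 8 + 5*W*m/8)
w*y(4, 0) = 89*(8 + (5/8)*4*0) = 89*(8 + 0) = 89*8 = 712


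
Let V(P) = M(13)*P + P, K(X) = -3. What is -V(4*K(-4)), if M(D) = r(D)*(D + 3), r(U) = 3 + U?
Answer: 3084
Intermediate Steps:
M(D) = (3 + D)² (M(D) = (3 + D)*(D + 3) = (3 + D)*(3 + D) = (3 + D)²)
V(P) = 257*P (V(P) = (3 + 13)²*P + P = 16²*P + P = 256*P + P = 257*P)
-V(4*K(-4)) = -257*4*(-3) = -257*(-12) = -1*(-3084) = 3084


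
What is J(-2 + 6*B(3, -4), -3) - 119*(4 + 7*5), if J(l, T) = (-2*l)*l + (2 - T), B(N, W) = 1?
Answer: -4668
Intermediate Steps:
J(l, T) = 2 - T - 2*l² (J(l, T) = -2*l² + (2 - T) = 2 - T - 2*l²)
J(-2 + 6*B(3, -4), -3) - 119*(4 + 7*5) = (2 - 1*(-3) - 2*(-2 + 6*1)²) - 119*(4 + 7*5) = (2 + 3 - 2*(-2 + 6)²) - 119*(4 + 35) = (2 + 3 - 2*4²) - 119*39 = (2 + 3 - 2*16) - 4641 = (2 + 3 - 32) - 4641 = -27 - 4641 = -4668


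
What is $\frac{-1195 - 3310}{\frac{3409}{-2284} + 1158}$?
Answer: $- \frac{10289420}{2641463} \approx -3.8953$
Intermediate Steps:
$\frac{-1195 - 3310}{\frac{3409}{-2284} + 1158} = - \frac{4505}{3409 \left(- \frac{1}{2284}\right) + 1158} = - \frac{4505}{- \frac{3409}{2284} + 1158} = - \frac{4505}{\frac{2641463}{2284}} = \left(-4505\right) \frac{2284}{2641463} = - \frac{10289420}{2641463}$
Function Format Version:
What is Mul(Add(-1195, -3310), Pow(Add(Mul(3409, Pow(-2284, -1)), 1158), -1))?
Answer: Rational(-10289420, 2641463) ≈ -3.8953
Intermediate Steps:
Mul(Add(-1195, -3310), Pow(Add(Mul(3409, Pow(-2284, -1)), 1158), -1)) = Mul(-4505, Pow(Add(Mul(3409, Rational(-1, 2284)), 1158), -1)) = Mul(-4505, Pow(Add(Rational(-3409, 2284), 1158), -1)) = Mul(-4505, Pow(Rational(2641463, 2284), -1)) = Mul(-4505, Rational(2284, 2641463)) = Rational(-10289420, 2641463)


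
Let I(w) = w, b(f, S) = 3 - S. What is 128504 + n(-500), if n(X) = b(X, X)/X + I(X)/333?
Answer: 21395498501/166500 ≈ 1.2850e+5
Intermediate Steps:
n(X) = X/333 + (3 - X)/X (n(X) = (3 - X)/X + X/333 = X/333 + (3 - X)/X)
128504 + n(-500) = 128504 + (-1 + 3/(-500) + (1/333)*(-500)) = 128504 + (-1 + 3*(-1/500) - 500/333) = 128504 + (-1 - 3/500 - 500/333) = 128504 - 417499/166500 = 21395498501/166500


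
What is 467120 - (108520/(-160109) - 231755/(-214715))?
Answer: 3211709193785541/6875560787 ≈ 4.6712e+5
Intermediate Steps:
467120 - (108520/(-160109) - 231755/(-214715)) = 467120 - (108520*(-1/160109) - 231755*(-1/214715)) = 467120 - (-108520/160109 + 46351/42943) = 467120 - 1*2761037899/6875560787 = 467120 - 2761037899/6875560787 = 3211709193785541/6875560787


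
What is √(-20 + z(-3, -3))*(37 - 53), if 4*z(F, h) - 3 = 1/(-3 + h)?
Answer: -4*I*√2778/3 ≈ -70.276*I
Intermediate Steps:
z(F, h) = ¾ + 1/(4*(-3 + h))
√(-20 + z(-3, -3))*(37 - 53) = √(-20 + (-8 + 3*(-3))/(4*(-3 - 3)))*(37 - 53) = √(-20 + (¼)*(-8 - 9)/(-6))*(-16) = √(-20 + (¼)*(-⅙)*(-17))*(-16) = √(-20 + 17/24)*(-16) = √(-463/24)*(-16) = (I*√2778/12)*(-16) = -4*I*√2778/3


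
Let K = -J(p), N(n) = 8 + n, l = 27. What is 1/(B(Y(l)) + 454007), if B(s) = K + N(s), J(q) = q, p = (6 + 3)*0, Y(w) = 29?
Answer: 1/454044 ≈ 2.2024e-6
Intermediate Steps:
p = 0 (p = 9*0 = 0)
K = 0 (K = -1*0 = 0)
B(s) = 8 + s (B(s) = 0 + (8 + s) = 8 + s)
1/(B(Y(l)) + 454007) = 1/((8 + 29) + 454007) = 1/(37 + 454007) = 1/454044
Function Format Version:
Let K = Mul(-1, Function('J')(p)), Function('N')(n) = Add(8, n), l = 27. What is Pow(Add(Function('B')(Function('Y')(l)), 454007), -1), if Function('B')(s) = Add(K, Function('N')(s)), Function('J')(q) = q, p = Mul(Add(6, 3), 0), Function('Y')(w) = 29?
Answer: Rational(1, 454044) ≈ 2.2024e-6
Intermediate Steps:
p = 0 (p = Mul(9, 0) = 0)
K = 0 (K = Mul(-1, 0) = 0)
Function('B')(s) = Add(8, s) (Function('B')(s) = Add(0, Add(8, s)) = Add(8, s))
Pow(Add(Function('B')(Function('Y')(l)), 454007), -1) = Pow(Add(Add(8, 29), 454007), -1) = Pow(Add(37, 454007), -1) = Pow(454044, -1) = Rational(1, 454044)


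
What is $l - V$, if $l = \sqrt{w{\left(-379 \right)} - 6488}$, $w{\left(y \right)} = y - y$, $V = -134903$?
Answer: $134903 + 2 i \sqrt{1622} \approx 1.349 \cdot 10^{5} + 80.548 i$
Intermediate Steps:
$w{\left(y \right)} = 0$
$l = 2 i \sqrt{1622}$ ($l = \sqrt{0 - 6488} = \sqrt{-6488} = 2 i \sqrt{1622} \approx 80.548 i$)
$l - V = 2 i \sqrt{1622} - -134903 = 2 i \sqrt{1622} + 134903 = 134903 + 2 i \sqrt{1622}$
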